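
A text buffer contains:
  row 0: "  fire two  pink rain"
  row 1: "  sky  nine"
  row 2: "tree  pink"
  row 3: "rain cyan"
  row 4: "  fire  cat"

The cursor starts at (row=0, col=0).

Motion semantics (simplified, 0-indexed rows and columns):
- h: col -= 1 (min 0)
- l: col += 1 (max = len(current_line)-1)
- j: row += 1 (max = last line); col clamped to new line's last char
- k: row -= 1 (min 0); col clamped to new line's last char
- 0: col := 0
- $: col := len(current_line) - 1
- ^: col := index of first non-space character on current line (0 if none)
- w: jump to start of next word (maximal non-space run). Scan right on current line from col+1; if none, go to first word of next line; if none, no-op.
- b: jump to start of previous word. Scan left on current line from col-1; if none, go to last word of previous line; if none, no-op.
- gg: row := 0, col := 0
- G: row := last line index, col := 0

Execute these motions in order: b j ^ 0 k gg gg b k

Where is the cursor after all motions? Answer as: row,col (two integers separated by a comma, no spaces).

Answer: 0,0

Derivation:
After 1 (b): row=0 col=0 char='_'
After 2 (j): row=1 col=0 char='_'
After 3 (^): row=1 col=2 char='s'
After 4 (0): row=1 col=0 char='_'
After 5 (k): row=0 col=0 char='_'
After 6 (gg): row=0 col=0 char='_'
After 7 (gg): row=0 col=0 char='_'
After 8 (b): row=0 col=0 char='_'
After 9 (k): row=0 col=0 char='_'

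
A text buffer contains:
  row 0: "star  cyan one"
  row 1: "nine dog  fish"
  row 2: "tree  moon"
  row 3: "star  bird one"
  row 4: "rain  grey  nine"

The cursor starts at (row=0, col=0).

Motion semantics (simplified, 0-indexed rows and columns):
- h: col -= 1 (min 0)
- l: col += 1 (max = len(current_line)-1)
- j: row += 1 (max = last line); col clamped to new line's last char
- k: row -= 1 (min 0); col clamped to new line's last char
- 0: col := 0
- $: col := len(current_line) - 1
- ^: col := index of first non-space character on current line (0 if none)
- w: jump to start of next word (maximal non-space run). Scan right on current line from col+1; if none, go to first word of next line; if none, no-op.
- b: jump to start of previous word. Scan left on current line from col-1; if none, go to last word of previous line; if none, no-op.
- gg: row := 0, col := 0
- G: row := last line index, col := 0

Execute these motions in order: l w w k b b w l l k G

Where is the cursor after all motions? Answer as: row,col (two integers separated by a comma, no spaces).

Answer: 4,0

Derivation:
After 1 (l): row=0 col=1 char='t'
After 2 (w): row=0 col=6 char='c'
After 3 (w): row=0 col=11 char='o'
After 4 (k): row=0 col=11 char='o'
After 5 (b): row=0 col=6 char='c'
After 6 (b): row=0 col=0 char='s'
After 7 (w): row=0 col=6 char='c'
After 8 (l): row=0 col=7 char='y'
After 9 (l): row=0 col=8 char='a'
After 10 (k): row=0 col=8 char='a'
After 11 (G): row=4 col=0 char='r'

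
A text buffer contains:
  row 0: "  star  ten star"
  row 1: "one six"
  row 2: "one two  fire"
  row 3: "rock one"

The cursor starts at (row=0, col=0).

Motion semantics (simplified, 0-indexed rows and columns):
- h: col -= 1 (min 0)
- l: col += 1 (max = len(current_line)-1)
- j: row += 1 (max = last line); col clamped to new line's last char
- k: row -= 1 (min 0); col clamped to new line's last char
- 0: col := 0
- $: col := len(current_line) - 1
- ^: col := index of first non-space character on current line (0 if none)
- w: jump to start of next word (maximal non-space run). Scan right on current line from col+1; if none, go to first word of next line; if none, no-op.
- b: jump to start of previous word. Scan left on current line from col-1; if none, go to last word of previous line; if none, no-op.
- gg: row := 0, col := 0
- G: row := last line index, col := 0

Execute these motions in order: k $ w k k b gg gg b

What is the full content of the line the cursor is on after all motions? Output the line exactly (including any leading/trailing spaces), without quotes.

Answer:   star  ten star

Derivation:
After 1 (k): row=0 col=0 char='_'
After 2 ($): row=0 col=15 char='r'
After 3 (w): row=1 col=0 char='o'
After 4 (k): row=0 col=0 char='_'
After 5 (k): row=0 col=0 char='_'
After 6 (b): row=0 col=0 char='_'
After 7 (gg): row=0 col=0 char='_'
After 8 (gg): row=0 col=0 char='_'
After 9 (b): row=0 col=0 char='_'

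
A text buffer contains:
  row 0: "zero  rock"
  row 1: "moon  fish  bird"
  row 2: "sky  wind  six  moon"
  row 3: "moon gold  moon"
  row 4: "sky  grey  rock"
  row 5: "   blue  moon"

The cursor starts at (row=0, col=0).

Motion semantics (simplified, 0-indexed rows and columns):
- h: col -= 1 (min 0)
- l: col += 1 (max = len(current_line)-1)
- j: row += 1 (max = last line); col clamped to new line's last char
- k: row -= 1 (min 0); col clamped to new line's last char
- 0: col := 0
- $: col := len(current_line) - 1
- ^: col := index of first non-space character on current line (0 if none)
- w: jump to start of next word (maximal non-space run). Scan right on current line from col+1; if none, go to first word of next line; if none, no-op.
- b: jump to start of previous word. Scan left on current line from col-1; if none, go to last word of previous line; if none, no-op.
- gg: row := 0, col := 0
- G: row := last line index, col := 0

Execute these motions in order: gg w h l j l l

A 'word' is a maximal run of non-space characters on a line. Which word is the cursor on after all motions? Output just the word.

Answer: fish

Derivation:
After 1 (gg): row=0 col=0 char='z'
After 2 (w): row=0 col=6 char='r'
After 3 (h): row=0 col=5 char='_'
After 4 (l): row=0 col=6 char='r'
After 5 (j): row=1 col=6 char='f'
After 6 (l): row=1 col=7 char='i'
After 7 (l): row=1 col=8 char='s'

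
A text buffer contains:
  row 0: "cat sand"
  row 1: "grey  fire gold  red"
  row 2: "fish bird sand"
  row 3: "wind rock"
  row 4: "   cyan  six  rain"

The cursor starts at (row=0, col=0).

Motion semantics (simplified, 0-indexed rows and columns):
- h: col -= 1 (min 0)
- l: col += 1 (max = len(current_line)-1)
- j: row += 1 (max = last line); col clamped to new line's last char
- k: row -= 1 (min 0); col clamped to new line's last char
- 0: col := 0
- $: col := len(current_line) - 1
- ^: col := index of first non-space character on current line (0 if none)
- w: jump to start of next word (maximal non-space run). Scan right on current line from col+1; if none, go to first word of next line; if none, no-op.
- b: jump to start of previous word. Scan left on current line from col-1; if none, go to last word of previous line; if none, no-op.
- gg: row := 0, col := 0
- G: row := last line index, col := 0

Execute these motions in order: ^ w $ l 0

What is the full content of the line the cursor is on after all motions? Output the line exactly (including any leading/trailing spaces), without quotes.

After 1 (^): row=0 col=0 char='c'
After 2 (w): row=0 col=4 char='s'
After 3 ($): row=0 col=7 char='d'
After 4 (l): row=0 col=7 char='d'
After 5 (0): row=0 col=0 char='c'

Answer: cat sand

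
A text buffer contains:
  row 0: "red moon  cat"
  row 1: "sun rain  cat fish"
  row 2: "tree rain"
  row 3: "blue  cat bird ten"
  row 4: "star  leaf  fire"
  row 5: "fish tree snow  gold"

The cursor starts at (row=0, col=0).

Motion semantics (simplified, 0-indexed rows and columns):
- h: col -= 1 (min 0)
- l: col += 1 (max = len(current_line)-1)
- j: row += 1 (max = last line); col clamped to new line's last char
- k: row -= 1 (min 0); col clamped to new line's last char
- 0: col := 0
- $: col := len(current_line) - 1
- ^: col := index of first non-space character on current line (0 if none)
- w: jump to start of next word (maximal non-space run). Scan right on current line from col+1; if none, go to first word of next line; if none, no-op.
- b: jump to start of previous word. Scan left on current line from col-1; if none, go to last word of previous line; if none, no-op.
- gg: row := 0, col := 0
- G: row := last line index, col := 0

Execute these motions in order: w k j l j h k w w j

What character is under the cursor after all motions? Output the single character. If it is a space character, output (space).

After 1 (w): row=0 col=4 char='m'
After 2 (k): row=0 col=4 char='m'
After 3 (j): row=1 col=4 char='r'
After 4 (l): row=1 col=5 char='a'
After 5 (j): row=2 col=5 char='r'
After 6 (h): row=2 col=4 char='_'
After 7 (k): row=1 col=4 char='r'
After 8 (w): row=1 col=10 char='c'
After 9 (w): row=1 col=14 char='f'
After 10 (j): row=2 col=8 char='n'

Answer: n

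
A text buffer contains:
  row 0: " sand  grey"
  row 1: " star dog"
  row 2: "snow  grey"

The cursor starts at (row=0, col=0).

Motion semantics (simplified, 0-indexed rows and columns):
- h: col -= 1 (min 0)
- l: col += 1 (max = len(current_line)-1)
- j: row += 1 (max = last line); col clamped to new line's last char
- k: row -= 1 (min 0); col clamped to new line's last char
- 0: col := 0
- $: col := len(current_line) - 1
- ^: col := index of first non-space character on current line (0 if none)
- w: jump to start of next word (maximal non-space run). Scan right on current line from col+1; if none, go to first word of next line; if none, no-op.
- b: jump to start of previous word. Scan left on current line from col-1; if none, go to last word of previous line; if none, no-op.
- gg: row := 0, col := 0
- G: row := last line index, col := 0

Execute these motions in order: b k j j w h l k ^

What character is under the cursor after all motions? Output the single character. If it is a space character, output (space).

After 1 (b): row=0 col=0 char='_'
After 2 (k): row=0 col=0 char='_'
After 3 (j): row=1 col=0 char='_'
After 4 (j): row=2 col=0 char='s'
After 5 (w): row=2 col=6 char='g'
After 6 (h): row=2 col=5 char='_'
After 7 (l): row=2 col=6 char='g'
After 8 (k): row=1 col=6 char='d'
After 9 (^): row=1 col=1 char='s'

Answer: s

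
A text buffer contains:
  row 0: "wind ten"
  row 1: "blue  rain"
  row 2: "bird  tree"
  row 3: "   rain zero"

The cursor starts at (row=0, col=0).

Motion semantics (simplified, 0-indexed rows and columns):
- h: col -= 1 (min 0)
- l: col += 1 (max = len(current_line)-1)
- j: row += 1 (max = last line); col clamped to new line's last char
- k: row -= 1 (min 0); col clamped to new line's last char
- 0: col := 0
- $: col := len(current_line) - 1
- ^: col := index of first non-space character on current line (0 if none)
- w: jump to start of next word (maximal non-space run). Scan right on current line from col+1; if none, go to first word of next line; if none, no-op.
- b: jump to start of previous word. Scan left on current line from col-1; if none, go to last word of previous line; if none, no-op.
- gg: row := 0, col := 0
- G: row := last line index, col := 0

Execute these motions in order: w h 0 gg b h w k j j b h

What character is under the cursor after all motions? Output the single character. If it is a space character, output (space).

After 1 (w): row=0 col=5 char='t'
After 2 (h): row=0 col=4 char='_'
After 3 (0): row=0 col=0 char='w'
After 4 (gg): row=0 col=0 char='w'
After 5 (b): row=0 col=0 char='w'
After 6 (h): row=0 col=0 char='w'
After 7 (w): row=0 col=5 char='t'
After 8 (k): row=0 col=5 char='t'
After 9 (j): row=1 col=5 char='_'
After 10 (j): row=2 col=5 char='_'
After 11 (b): row=2 col=0 char='b'
After 12 (h): row=2 col=0 char='b'

Answer: b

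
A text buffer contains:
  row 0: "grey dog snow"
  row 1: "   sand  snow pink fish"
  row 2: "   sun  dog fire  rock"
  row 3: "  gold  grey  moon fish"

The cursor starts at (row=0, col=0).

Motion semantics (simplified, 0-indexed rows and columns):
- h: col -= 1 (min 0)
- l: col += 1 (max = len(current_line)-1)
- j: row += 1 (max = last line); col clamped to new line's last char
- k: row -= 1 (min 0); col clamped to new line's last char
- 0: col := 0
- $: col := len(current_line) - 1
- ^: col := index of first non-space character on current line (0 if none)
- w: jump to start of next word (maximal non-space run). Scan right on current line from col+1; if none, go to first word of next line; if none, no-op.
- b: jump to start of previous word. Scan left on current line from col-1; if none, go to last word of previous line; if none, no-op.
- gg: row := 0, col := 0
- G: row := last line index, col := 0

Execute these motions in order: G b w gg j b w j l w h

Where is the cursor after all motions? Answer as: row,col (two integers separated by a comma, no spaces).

After 1 (G): row=3 col=0 char='_'
After 2 (b): row=2 col=18 char='r'
After 3 (w): row=3 col=2 char='g'
After 4 (gg): row=0 col=0 char='g'
After 5 (j): row=1 col=0 char='_'
After 6 (b): row=0 col=9 char='s'
After 7 (w): row=1 col=3 char='s'
After 8 (j): row=2 col=3 char='s'
After 9 (l): row=2 col=4 char='u'
After 10 (w): row=2 col=8 char='d'
After 11 (h): row=2 col=7 char='_'

Answer: 2,7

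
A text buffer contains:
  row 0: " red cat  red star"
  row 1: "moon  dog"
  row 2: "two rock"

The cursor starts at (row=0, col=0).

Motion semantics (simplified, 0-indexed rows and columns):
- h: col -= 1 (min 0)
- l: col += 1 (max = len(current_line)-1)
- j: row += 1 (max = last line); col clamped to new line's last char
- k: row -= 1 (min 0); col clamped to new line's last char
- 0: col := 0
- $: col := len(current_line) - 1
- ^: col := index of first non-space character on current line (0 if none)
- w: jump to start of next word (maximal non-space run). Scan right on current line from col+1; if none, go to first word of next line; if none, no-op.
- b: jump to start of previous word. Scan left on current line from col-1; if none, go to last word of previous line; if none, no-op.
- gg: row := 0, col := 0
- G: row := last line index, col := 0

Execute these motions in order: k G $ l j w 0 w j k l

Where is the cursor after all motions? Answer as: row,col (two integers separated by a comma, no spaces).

Answer: 1,5

Derivation:
After 1 (k): row=0 col=0 char='_'
After 2 (G): row=2 col=0 char='t'
After 3 ($): row=2 col=7 char='k'
After 4 (l): row=2 col=7 char='k'
After 5 (j): row=2 col=7 char='k'
After 6 (w): row=2 col=7 char='k'
After 7 (0): row=2 col=0 char='t'
After 8 (w): row=2 col=4 char='r'
After 9 (j): row=2 col=4 char='r'
After 10 (k): row=1 col=4 char='_'
After 11 (l): row=1 col=5 char='_'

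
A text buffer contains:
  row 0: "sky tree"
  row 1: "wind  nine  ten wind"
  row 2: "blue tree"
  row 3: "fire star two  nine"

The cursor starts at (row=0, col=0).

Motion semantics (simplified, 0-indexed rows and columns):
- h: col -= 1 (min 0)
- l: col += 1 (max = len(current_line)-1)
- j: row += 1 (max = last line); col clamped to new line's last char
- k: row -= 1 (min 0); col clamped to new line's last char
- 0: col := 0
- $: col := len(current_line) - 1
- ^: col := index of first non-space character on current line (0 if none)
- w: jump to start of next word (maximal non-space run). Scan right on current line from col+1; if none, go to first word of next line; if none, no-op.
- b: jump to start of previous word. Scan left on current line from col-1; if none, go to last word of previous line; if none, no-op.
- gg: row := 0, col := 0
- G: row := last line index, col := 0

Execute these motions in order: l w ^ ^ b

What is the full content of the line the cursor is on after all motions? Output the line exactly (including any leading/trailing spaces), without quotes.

After 1 (l): row=0 col=1 char='k'
After 2 (w): row=0 col=4 char='t'
After 3 (^): row=0 col=0 char='s'
After 4 (^): row=0 col=0 char='s'
After 5 (b): row=0 col=0 char='s'

Answer: sky tree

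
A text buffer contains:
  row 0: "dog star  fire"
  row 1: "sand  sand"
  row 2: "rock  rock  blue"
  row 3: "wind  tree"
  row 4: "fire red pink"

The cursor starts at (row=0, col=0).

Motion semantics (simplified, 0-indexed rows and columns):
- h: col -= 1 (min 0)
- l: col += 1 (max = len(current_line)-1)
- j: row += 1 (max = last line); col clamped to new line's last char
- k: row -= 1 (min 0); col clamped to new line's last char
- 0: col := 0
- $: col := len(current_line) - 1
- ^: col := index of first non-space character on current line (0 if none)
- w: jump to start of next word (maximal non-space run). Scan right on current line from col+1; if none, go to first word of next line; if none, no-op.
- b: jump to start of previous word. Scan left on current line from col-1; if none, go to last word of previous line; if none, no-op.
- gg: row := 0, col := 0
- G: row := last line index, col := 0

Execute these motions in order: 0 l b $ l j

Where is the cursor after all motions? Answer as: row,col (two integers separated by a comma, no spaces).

Answer: 1,9

Derivation:
After 1 (0): row=0 col=0 char='d'
After 2 (l): row=0 col=1 char='o'
After 3 (b): row=0 col=0 char='d'
After 4 ($): row=0 col=13 char='e'
After 5 (l): row=0 col=13 char='e'
After 6 (j): row=1 col=9 char='d'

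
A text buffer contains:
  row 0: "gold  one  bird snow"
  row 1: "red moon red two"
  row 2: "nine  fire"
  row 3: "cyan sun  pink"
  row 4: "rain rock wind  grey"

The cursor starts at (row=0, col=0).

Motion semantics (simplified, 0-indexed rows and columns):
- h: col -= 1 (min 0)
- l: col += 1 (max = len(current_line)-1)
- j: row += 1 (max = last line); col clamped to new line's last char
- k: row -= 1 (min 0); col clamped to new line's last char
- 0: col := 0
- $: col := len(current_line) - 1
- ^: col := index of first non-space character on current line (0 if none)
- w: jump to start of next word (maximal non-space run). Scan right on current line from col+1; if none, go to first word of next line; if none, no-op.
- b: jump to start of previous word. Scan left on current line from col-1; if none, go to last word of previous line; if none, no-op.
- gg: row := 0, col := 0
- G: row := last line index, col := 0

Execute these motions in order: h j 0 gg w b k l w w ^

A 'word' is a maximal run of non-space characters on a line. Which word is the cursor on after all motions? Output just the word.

Answer: gold

Derivation:
After 1 (h): row=0 col=0 char='g'
After 2 (j): row=1 col=0 char='r'
After 3 (0): row=1 col=0 char='r'
After 4 (gg): row=0 col=0 char='g'
After 5 (w): row=0 col=6 char='o'
After 6 (b): row=0 col=0 char='g'
After 7 (k): row=0 col=0 char='g'
After 8 (l): row=0 col=1 char='o'
After 9 (w): row=0 col=6 char='o'
After 10 (w): row=0 col=11 char='b'
After 11 (^): row=0 col=0 char='g'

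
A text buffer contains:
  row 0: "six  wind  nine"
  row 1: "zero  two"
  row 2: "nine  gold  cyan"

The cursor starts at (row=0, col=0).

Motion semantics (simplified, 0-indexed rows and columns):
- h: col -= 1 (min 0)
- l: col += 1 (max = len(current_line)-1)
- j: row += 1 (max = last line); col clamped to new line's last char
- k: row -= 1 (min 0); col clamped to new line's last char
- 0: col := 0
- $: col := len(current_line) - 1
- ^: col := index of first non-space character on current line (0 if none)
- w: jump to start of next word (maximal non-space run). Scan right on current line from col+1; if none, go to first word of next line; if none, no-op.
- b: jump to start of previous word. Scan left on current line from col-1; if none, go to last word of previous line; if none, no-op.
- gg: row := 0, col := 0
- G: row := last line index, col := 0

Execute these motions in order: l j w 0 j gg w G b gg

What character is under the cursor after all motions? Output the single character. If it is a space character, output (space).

After 1 (l): row=0 col=1 char='i'
After 2 (j): row=1 col=1 char='e'
After 3 (w): row=1 col=6 char='t'
After 4 (0): row=1 col=0 char='z'
After 5 (j): row=2 col=0 char='n'
After 6 (gg): row=0 col=0 char='s'
After 7 (w): row=0 col=5 char='w'
After 8 (G): row=2 col=0 char='n'
After 9 (b): row=1 col=6 char='t'
After 10 (gg): row=0 col=0 char='s'

Answer: s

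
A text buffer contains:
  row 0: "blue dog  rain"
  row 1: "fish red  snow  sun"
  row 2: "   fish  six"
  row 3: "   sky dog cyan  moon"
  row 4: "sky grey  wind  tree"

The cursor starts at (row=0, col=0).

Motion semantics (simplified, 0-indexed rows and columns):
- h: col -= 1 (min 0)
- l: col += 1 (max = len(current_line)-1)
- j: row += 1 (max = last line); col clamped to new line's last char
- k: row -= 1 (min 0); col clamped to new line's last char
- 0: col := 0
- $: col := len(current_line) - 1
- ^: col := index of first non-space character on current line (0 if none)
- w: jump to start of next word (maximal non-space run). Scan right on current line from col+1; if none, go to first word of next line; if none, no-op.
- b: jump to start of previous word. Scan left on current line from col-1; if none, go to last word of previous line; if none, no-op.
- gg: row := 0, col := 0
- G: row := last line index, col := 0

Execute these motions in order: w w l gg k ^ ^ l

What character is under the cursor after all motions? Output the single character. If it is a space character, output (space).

After 1 (w): row=0 col=5 char='d'
After 2 (w): row=0 col=10 char='r'
After 3 (l): row=0 col=11 char='a'
After 4 (gg): row=0 col=0 char='b'
After 5 (k): row=0 col=0 char='b'
After 6 (^): row=0 col=0 char='b'
After 7 (^): row=0 col=0 char='b'
After 8 (l): row=0 col=1 char='l'

Answer: l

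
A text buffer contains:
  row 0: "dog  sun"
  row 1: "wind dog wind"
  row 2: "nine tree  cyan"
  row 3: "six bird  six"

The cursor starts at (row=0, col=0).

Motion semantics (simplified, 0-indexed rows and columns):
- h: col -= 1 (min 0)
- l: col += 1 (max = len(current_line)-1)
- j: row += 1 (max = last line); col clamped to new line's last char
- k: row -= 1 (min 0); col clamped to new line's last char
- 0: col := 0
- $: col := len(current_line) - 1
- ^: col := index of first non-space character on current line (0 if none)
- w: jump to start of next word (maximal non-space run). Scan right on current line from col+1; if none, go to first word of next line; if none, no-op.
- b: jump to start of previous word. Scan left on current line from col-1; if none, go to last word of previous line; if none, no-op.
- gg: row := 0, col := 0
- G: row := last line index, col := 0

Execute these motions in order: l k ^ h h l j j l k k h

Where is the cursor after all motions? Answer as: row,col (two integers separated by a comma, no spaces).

After 1 (l): row=0 col=1 char='o'
After 2 (k): row=0 col=1 char='o'
After 3 (^): row=0 col=0 char='d'
After 4 (h): row=0 col=0 char='d'
After 5 (h): row=0 col=0 char='d'
After 6 (l): row=0 col=1 char='o'
After 7 (j): row=1 col=1 char='i'
After 8 (j): row=2 col=1 char='i'
After 9 (l): row=2 col=2 char='n'
After 10 (k): row=1 col=2 char='n'
After 11 (k): row=0 col=2 char='g'
After 12 (h): row=0 col=1 char='o'

Answer: 0,1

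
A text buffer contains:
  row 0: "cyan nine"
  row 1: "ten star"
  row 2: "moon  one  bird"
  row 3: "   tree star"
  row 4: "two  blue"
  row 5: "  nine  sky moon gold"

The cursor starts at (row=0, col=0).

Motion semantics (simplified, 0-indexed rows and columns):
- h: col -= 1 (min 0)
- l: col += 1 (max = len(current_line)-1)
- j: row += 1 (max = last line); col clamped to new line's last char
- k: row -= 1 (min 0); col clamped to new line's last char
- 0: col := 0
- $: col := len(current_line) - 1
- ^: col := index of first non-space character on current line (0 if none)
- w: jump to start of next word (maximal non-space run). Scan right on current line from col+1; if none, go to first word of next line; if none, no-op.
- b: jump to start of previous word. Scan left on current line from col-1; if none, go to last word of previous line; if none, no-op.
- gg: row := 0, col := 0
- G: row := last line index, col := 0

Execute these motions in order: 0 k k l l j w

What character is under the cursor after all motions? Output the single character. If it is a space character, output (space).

Answer: s

Derivation:
After 1 (0): row=0 col=0 char='c'
After 2 (k): row=0 col=0 char='c'
After 3 (k): row=0 col=0 char='c'
After 4 (l): row=0 col=1 char='y'
After 5 (l): row=0 col=2 char='a'
After 6 (j): row=1 col=2 char='n'
After 7 (w): row=1 col=4 char='s'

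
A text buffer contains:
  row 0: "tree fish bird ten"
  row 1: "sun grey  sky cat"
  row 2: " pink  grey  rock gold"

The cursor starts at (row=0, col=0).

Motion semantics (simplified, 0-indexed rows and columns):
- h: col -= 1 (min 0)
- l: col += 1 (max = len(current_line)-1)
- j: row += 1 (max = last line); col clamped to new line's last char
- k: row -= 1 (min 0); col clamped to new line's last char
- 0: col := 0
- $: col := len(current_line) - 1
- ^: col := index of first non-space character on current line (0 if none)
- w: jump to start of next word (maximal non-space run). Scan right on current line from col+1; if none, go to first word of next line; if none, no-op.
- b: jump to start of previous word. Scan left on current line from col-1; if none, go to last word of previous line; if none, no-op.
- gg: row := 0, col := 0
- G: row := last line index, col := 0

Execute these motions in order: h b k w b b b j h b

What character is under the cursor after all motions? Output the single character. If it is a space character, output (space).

After 1 (h): row=0 col=0 char='t'
After 2 (b): row=0 col=0 char='t'
After 3 (k): row=0 col=0 char='t'
After 4 (w): row=0 col=5 char='f'
After 5 (b): row=0 col=0 char='t'
After 6 (b): row=0 col=0 char='t'
After 7 (b): row=0 col=0 char='t'
After 8 (j): row=1 col=0 char='s'
After 9 (h): row=1 col=0 char='s'
After 10 (b): row=0 col=15 char='t'

Answer: t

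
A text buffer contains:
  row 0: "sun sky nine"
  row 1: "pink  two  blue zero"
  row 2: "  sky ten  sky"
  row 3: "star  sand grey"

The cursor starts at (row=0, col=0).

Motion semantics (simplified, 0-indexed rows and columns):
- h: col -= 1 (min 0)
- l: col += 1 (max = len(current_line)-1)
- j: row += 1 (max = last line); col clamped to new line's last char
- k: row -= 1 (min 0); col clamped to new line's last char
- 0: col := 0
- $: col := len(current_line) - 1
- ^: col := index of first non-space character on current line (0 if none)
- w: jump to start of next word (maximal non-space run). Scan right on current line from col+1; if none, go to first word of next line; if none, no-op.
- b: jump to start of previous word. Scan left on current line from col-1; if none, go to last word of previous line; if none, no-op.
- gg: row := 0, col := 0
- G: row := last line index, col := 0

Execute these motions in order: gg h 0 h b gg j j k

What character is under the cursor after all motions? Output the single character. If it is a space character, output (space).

After 1 (gg): row=0 col=0 char='s'
After 2 (h): row=0 col=0 char='s'
After 3 (0): row=0 col=0 char='s'
After 4 (h): row=0 col=0 char='s'
After 5 (b): row=0 col=0 char='s'
After 6 (gg): row=0 col=0 char='s'
After 7 (j): row=1 col=0 char='p'
After 8 (j): row=2 col=0 char='_'
After 9 (k): row=1 col=0 char='p'

Answer: p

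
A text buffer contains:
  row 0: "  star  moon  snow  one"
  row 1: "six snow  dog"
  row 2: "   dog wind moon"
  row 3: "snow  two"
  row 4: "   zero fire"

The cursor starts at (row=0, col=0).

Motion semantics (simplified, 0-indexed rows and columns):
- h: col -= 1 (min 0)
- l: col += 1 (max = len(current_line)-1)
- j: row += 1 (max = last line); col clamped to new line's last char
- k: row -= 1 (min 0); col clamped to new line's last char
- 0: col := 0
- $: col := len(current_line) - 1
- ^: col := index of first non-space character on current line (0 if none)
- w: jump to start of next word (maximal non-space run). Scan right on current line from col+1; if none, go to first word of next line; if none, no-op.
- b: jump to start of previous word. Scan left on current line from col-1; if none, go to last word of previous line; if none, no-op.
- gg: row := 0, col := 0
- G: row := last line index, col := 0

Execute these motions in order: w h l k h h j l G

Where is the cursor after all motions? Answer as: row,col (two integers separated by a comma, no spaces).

After 1 (w): row=0 col=2 char='s'
After 2 (h): row=0 col=1 char='_'
After 3 (l): row=0 col=2 char='s'
After 4 (k): row=0 col=2 char='s'
After 5 (h): row=0 col=1 char='_'
After 6 (h): row=0 col=0 char='_'
After 7 (j): row=1 col=0 char='s'
After 8 (l): row=1 col=1 char='i'
After 9 (G): row=4 col=0 char='_'

Answer: 4,0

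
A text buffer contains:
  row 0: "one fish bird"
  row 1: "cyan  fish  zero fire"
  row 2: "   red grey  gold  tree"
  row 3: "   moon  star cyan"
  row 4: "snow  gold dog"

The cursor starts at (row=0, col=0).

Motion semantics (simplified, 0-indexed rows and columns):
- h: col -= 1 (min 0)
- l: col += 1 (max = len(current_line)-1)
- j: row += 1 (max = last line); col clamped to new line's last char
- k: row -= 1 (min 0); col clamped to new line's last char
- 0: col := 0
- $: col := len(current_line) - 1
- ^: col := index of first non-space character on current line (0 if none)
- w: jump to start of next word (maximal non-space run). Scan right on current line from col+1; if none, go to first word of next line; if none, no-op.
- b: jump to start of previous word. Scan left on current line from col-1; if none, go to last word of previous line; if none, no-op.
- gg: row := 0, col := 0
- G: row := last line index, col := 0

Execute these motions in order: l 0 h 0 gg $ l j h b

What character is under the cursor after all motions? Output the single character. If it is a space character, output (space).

Answer: f

Derivation:
After 1 (l): row=0 col=1 char='n'
After 2 (0): row=0 col=0 char='o'
After 3 (h): row=0 col=0 char='o'
After 4 (0): row=0 col=0 char='o'
After 5 (gg): row=0 col=0 char='o'
After 6 ($): row=0 col=12 char='d'
After 7 (l): row=0 col=12 char='d'
After 8 (j): row=1 col=12 char='z'
After 9 (h): row=1 col=11 char='_'
After 10 (b): row=1 col=6 char='f'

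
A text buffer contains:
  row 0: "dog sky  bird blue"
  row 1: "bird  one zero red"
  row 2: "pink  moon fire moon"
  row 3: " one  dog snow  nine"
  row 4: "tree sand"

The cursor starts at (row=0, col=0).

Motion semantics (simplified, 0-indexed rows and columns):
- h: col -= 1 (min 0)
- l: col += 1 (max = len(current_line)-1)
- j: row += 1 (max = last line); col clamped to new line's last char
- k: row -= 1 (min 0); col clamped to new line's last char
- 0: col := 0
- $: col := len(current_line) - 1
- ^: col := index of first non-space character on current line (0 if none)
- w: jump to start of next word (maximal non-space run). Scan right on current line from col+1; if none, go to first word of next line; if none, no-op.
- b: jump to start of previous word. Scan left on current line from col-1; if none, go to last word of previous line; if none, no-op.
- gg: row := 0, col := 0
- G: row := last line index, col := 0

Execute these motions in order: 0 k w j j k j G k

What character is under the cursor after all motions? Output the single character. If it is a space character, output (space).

Answer: (space)

Derivation:
After 1 (0): row=0 col=0 char='d'
After 2 (k): row=0 col=0 char='d'
After 3 (w): row=0 col=4 char='s'
After 4 (j): row=1 col=4 char='_'
After 5 (j): row=2 col=4 char='_'
After 6 (k): row=1 col=4 char='_'
After 7 (j): row=2 col=4 char='_'
After 8 (G): row=4 col=0 char='t'
After 9 (k): row=3 col=0 char='_'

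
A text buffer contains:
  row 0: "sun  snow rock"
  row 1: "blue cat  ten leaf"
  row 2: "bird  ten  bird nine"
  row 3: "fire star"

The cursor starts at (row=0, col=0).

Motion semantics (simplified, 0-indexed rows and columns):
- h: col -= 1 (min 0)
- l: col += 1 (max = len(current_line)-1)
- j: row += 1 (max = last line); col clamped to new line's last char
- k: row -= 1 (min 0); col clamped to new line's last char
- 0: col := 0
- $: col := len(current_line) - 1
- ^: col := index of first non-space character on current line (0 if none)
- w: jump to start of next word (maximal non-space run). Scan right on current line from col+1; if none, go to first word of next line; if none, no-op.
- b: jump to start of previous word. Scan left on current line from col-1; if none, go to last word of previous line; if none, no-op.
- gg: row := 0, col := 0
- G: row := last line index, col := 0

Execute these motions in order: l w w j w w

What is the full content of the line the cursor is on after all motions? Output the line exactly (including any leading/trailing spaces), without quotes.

After 1 (l): row=0 col=1 char='u'
After 2 (w): row=0 col=5 char='s'
After 3 (w): row=0 col=10 char='r'
After 4 (j): row=1 col=10 char='t'
After 5 (w): row=1 col=14 char='l'
After 6 (w): row=2 col=0 char='b'

Answer: bird  ten  bird nine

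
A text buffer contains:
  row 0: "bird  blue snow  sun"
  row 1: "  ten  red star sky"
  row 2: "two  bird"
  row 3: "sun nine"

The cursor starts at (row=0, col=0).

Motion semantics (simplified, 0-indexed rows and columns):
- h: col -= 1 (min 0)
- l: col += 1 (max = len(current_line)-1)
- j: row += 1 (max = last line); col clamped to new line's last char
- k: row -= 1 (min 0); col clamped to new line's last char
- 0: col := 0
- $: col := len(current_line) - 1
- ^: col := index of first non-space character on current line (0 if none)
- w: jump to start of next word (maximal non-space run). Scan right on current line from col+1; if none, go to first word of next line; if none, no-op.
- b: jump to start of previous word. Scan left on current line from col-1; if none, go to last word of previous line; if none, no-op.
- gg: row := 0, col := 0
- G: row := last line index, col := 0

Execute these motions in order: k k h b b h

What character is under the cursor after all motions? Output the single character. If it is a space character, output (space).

After 1 (k): row=0 col=0 char='b'
After 2 (k): row=0 col=0 char='b'
After 3 (h): row=0 col=0 char='b'
After 4 (b): row=0 col=0 char='b'
After 5 (b): row=0 col=0 char='b'
After 6 (h): row=0 col=0 char='b'

Answer: b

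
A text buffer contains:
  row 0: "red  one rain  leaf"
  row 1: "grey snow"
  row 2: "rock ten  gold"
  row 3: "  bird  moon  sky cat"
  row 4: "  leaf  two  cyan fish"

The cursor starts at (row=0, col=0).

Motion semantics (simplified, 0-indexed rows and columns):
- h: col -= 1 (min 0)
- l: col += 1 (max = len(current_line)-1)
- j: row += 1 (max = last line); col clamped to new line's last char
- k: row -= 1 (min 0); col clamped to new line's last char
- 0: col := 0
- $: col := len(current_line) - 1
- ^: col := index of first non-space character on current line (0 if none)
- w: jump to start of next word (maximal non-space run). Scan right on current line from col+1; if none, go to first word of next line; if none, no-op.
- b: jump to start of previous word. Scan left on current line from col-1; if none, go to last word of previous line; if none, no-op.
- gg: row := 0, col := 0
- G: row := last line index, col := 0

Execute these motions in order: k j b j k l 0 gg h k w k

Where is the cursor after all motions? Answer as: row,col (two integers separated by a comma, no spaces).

Answer: 0,5

Derivation:
After 1 (k): row=0 col=0 char='r'
After 2 (j): row=1 col=0 char='g'
After 3 (b): row=0 col=15 char='l'
After 4 (j): row=1 col=8 char='w'
After 5 (k): row=0 col=8 char='_'
After 6 (l): row=0 col=9 char='r'
After 7 (0): row=0 col=0 char='r'
After 8 (gg): row=0 col=0 char='r'
After 9 (h): row=0 col=0 char='r'
After 10 (k): row=0 col=0 char='r'
After 11 (w): row=0 col=5 char='o'
After 12 (k): row=0 col=5 char='o'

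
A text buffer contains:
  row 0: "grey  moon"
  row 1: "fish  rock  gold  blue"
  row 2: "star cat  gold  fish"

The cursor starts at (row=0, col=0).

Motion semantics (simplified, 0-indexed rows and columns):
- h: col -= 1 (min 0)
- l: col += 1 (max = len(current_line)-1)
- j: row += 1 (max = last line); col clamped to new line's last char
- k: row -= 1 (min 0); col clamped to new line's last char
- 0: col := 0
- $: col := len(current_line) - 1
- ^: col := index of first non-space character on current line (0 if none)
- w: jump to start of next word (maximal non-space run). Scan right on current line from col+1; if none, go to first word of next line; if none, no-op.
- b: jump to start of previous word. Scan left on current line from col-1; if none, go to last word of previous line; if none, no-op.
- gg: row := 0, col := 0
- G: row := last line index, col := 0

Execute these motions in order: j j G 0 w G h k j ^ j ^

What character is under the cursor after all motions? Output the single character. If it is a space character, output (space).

After 1 (j): row=1 col=0 char='f'
After 2 (j): row=2 col=0 char='s'
After 3 (G): row=2 col=0 char='s'
After 4 (0): row=2 col=0 char='s'
After 5 (w): row=2 col=5 char='c'
After 6 (G): row=2 col=0 char='s'
After 7 (h): row=2 col=0 char='s'
After 8 (k): row=1 col=0 char='f'
After 9 (j): row=2 col=0 char='s'
After 10 (^): row=2 col=0 char='s'
After 11 (j): row=2 col=0 char='s'
After 12 (^): row=2 col=0 char='s'

Answer: s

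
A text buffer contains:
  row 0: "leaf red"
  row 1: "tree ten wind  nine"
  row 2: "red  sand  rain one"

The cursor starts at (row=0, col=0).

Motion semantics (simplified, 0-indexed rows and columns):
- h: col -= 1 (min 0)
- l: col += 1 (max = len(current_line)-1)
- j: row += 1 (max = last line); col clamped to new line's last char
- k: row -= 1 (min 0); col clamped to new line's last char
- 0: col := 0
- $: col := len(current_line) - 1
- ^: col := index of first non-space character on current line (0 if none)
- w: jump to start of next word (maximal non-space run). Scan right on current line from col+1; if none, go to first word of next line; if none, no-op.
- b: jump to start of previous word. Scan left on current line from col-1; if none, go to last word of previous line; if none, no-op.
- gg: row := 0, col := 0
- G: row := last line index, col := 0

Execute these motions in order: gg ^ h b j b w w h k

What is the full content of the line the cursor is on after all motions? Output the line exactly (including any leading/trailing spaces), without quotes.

Answer: leaf red

Derivation:
After 1 (gg): row=0 col=0 char='l'
After 2 (^): row=0 col=0 char='l'
After 3 (h): row=0 col=0 char='l'
After 4 (b): row=0 col=0 char='l'
After 5 (j): row=1 col=0 char='t'
After 6 (b): row=0 col=5 char='r'
After 7 (w): row=1 col=0 char='t'
After 8 (w): row=1 col=5 char='t'
After 9 (h): row=1 col=4 char='_'
After 10 (k): row=0 col=4 char='_'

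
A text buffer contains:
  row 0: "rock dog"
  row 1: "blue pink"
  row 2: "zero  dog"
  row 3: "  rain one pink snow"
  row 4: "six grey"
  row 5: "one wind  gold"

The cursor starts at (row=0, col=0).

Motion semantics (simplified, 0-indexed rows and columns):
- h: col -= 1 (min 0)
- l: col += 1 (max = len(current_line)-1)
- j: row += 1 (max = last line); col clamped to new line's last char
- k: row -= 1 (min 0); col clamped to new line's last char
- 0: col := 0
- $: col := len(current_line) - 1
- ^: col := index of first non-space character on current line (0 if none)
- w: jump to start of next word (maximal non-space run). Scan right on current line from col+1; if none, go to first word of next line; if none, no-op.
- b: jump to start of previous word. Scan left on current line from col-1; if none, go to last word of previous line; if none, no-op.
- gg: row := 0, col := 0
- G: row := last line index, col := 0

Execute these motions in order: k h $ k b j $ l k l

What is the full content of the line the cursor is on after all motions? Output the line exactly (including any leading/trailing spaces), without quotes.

After 1 (k): row=0 col=0 char='r'
After 2 (h): row=0 col=0 char='r'
After 3 ($): row=0 col=7 char='g'
After 4 (k): row=0 col=7 char='g'
After 5 (b): row=0 col=5 char='d'
After 6 (j): row=1 col=5 char='p'
After 7 ($): row=1 col=8 char='k'
After 8 (l): row=1 col=8 char='k'
After 9 (k): row=0 col=7 char='g'
After 10 (l): row=0 col=7 char='g'

Answer: rock dog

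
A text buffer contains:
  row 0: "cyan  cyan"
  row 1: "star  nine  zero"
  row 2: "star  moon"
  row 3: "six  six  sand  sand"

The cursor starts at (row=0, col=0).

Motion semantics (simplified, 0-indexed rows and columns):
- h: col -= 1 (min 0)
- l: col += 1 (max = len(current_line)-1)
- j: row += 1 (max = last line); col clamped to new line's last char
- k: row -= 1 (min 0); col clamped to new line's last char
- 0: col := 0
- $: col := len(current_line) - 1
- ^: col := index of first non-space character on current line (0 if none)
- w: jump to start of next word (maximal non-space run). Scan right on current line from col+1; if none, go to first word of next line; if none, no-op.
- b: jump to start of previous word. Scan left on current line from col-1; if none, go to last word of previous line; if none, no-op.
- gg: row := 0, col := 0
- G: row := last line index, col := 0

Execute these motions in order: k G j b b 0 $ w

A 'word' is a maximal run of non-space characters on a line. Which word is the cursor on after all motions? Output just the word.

After 1 (k): row=0 col=0 char='c'
After 2 (G): row=3 col=0 char='s'
After 3 (j): row=3 col=0 char='s'
After 4 (b): row=2 col=6 char='m'
After 5 (b): row=2 col=0 char='s'
After 6 (0): row=2 col=0 char='s'
After 7 ($): row=2 col=9 char='n'
After 8 (w): row=3 col=0 char='s'

Answer: six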